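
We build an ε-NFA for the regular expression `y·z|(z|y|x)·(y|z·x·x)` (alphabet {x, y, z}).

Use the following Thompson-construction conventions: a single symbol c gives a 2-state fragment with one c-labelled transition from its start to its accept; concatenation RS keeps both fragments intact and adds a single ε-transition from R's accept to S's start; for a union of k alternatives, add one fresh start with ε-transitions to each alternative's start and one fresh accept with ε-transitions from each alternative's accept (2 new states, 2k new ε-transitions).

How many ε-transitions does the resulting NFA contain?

Building bottom-up:
Each of the 9 symbol leaves contributes 0 ε-transitions.
  y·z : 1 ε-transition
  z|y|x : 6 ε-transitions
  z·x·x : 2 ε-transitions
  y|z·x·x : 6 ε-transitions
  (z|y|x)·(y|z·x·x) : 13 ε-transitions
  y·z|(z|y|x)·(y|z·x·x) : 18 ε-transitions

18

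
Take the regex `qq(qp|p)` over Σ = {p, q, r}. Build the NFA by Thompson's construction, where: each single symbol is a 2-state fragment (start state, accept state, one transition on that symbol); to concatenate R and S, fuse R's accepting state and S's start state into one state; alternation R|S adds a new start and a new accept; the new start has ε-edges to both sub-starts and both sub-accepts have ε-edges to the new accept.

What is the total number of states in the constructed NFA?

Building bottom-up:
Each of the 5 symbol leaves contributes a 2-state fragment.
  qp → 3 states
  qp|p → 7 states
  qq(qp|p) → 9 states

9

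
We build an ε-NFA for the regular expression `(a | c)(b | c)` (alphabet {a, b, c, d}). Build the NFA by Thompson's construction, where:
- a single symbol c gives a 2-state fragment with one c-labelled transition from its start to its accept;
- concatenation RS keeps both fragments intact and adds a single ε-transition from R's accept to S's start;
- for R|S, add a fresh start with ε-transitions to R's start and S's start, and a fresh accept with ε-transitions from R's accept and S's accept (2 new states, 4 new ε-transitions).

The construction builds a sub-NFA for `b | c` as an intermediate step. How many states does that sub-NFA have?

6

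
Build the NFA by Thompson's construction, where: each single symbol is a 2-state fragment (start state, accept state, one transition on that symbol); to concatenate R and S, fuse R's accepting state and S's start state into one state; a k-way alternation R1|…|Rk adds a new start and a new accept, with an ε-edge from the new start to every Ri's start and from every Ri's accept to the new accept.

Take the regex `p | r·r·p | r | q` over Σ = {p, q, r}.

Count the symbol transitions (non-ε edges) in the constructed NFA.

Per subexpression:
Each of the 6 symbol leaves contributes exactly 1 symbol transition.
  r·r·p : 3 symbol transitions
  p | r·r·p | r | q : 6 symbol transitions

6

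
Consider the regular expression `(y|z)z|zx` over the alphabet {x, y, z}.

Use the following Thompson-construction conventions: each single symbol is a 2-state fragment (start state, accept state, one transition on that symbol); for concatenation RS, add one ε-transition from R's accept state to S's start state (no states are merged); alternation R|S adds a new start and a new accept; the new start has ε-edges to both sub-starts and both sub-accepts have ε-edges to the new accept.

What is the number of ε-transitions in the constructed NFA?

Bottom-up over the parse tree:
Each of the 5 symbol leaves contributes 0 ε-transitions.
  y|z = 4 ε-transitions
  (y|z)z = 5 ε-transitions
  zx = 1 ε-transition
  (y|z)z|zx = 10 ε-transitions

10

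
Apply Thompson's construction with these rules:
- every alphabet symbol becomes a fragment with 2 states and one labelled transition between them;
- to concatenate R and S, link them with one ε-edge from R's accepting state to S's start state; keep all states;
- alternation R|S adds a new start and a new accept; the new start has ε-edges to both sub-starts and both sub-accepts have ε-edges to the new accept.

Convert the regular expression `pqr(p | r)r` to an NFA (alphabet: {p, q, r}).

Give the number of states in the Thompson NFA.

Per subexpression:
Each of the 6 symbol leaves contributes a 2-state fragment.
  p | r — 6 states
  pqr(p | r)r — 14 states

14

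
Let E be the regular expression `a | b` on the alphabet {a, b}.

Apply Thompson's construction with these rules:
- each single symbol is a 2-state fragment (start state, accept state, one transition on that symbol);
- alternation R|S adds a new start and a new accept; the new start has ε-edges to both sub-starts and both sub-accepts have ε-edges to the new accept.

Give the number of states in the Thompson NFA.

By structural recursion:
Each of the 2 symbol leaves contributes a 2-state fragment.
  a | b — 6 states

6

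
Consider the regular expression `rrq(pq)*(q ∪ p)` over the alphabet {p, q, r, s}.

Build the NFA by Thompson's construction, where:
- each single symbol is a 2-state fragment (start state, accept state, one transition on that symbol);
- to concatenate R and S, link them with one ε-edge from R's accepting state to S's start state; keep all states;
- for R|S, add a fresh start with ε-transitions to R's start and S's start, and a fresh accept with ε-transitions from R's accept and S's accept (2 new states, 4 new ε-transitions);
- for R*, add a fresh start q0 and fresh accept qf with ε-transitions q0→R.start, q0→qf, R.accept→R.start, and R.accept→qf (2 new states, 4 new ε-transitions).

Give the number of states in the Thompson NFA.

By structural recursion:
Each of the 7 symbol leaves contributes a 2-state fragment.
  pq — 4 states
  (pq)* — 6 states
  q ∪ p — 6 states
  rrq(pq)*(q ∪ p) — 18 states

18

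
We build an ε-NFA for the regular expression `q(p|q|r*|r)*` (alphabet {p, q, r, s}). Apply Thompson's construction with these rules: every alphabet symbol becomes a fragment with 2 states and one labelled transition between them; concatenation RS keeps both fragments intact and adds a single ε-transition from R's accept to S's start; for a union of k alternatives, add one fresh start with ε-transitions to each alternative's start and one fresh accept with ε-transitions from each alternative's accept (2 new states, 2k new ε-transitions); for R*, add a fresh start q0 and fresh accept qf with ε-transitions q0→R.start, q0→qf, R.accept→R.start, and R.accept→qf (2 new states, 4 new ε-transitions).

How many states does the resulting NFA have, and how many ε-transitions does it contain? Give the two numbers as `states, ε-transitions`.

16, 17

By structural recursion:
Each of the 5 symbol leaves contributes 2 states and 0 ε-transitions.
  r* : 4 states, 4 ε-transitions
  p|q|r*|r : 12 states, 12 ε-transitions
  (p|q|r*|r)* : 14 states, 16 ε-transitions
  q(p|q|r*|r)* : 16 states, 17 ε-transitions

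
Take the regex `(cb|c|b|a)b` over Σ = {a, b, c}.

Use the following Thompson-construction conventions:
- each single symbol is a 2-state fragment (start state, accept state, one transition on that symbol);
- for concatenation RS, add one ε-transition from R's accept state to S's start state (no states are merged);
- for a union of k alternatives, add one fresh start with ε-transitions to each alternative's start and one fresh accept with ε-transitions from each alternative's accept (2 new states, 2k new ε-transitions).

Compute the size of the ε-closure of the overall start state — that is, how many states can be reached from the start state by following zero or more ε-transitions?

5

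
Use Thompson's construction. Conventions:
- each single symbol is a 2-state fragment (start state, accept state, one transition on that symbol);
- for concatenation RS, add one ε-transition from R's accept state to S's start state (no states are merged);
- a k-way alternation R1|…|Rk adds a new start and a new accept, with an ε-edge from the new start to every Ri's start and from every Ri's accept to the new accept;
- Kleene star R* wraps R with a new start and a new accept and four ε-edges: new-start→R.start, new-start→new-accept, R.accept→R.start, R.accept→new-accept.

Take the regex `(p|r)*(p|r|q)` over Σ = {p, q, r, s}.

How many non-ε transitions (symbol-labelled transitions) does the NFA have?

Building bottom-up:
Each of the 5 symbol leaves contributes exactly 1 symbol transition.
  p|r → 2 symbol transitions
  (p|r)* → 2 symbol transitions
  p|r|q → 3 symbol transitions
  (p|r)*(p|r|q) → 5 symbol transitions

5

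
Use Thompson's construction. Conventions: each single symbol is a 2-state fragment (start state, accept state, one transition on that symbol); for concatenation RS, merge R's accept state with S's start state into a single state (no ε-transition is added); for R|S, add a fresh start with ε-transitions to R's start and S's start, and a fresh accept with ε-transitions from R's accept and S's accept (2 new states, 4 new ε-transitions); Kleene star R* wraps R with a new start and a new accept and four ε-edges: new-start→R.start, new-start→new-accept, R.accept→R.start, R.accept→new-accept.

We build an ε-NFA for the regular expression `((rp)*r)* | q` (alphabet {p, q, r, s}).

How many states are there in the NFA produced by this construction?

12

By structural recursion:
Each of the 4 symbol leaves contributes a 2-state fragment.
  rp = 3 states
  (rp)* = 5 states
  (rp)*r = 6 states
  ((rp)*r)* = 8 states
  ((rp)*r)* | q = 12 states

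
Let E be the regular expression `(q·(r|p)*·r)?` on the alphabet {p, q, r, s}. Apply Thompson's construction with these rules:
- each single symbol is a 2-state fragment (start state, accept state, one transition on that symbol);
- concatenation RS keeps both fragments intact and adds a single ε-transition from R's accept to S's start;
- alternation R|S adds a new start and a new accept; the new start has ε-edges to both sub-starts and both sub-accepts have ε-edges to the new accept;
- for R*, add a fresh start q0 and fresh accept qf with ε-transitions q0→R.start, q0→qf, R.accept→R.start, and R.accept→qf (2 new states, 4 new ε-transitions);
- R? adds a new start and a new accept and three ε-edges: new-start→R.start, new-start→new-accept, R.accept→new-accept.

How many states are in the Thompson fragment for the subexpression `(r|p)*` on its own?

Fragment for `(r|p)*`:
Each of the 2 symbol leaves contributes a 2-state fragment.
  r|p : 6 states
  (r|p)* : 8 states

8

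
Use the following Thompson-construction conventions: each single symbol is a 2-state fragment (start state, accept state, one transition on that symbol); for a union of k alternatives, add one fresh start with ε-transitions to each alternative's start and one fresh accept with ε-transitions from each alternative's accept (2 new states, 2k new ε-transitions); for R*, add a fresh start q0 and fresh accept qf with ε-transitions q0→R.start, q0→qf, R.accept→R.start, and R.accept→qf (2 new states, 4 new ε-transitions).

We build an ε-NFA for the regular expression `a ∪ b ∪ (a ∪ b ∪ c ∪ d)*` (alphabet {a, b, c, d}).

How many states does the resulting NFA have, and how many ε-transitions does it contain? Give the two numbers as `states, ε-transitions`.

Per subexpression:
Each of the 6 symbol leaves contributes 2 states and 0 ε-transitions.
  a ∪ b ∪ c ∪ d = 10 states, 8 ε-transitions
  (a ∪ b ∪ c ∪ d)* = 12 states, 12 ε-transitions
  a ∪ b ∪ (a ∪ b ∪ c ∪ d)* = 18 states, 18 ε-transitions

18, 18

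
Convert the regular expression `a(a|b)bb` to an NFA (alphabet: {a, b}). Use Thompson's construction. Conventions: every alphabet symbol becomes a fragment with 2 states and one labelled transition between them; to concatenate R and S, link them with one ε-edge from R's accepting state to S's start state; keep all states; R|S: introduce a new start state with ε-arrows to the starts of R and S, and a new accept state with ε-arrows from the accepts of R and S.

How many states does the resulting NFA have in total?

12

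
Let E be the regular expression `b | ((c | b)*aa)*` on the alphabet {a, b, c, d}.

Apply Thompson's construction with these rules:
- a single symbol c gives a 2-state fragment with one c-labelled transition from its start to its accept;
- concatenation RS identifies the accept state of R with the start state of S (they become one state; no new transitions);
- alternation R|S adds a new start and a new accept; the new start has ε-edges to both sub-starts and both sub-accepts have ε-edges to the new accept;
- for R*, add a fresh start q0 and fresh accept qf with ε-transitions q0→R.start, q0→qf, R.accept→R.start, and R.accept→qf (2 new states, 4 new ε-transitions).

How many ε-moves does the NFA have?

16

By structural recursion:
Each of the 5 symbol leaves contributes 0 ε-transitions.
  c | b — 4 ε-transitions
  (c | b)* — 8 ε-transitions
  (c | b)*aa — 8 ε-transitions
  ((c | b)*aa)* — 12 ε-transitions
  b | ((c | b)*aa)* — 16 ε-transitions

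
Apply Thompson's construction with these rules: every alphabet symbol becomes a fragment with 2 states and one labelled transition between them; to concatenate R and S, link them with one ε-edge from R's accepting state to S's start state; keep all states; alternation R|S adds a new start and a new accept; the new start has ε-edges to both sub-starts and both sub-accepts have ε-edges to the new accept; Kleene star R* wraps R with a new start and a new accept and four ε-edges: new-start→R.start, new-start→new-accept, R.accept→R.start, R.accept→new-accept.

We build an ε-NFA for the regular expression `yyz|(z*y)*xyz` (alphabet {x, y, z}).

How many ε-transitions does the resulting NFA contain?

By structural recursion:
Each of the 8 symbol leaves contributes 0 ε-transitions.
  yyz → 2 ε-transitions
  z* → 4 ε-transitions
  z*y → 5 ε-transitions
  (z*y)* → 9 ε-transitions
  (z*y)*xyz → 12 ε-transitions
  yyz|(z*y)*xyz → 18 ε-transitions

18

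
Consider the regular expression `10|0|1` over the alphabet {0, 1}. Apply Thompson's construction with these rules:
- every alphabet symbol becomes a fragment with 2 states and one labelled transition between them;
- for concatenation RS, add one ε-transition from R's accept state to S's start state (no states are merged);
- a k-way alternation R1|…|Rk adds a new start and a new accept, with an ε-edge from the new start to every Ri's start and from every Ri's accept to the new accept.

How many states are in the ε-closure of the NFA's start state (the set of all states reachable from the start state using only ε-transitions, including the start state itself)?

4

Let C(F) = |ε-closure(F.start)| within fragment F, and note whether F accepts ε. Symbol fragments have C = 1 and do not accept ε. Then:
  10 : |ε-closure| equals the left operand's closure size = 1 (its accept is not ε-reachable, so the closure stops there)
  10|0|1 : |ε-closure| = 1 + 1 + 1 + 1 = 4 (the new accept is not ε-reachable since no branch accepts ε)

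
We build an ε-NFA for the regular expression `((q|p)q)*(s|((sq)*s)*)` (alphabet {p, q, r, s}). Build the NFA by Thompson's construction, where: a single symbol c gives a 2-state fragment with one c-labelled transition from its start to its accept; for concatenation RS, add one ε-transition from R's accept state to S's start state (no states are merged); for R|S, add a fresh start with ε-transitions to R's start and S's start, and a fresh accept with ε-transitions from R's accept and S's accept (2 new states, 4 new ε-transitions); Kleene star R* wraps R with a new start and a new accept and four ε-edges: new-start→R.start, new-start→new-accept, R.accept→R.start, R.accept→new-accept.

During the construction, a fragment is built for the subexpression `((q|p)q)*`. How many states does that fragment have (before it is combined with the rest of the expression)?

10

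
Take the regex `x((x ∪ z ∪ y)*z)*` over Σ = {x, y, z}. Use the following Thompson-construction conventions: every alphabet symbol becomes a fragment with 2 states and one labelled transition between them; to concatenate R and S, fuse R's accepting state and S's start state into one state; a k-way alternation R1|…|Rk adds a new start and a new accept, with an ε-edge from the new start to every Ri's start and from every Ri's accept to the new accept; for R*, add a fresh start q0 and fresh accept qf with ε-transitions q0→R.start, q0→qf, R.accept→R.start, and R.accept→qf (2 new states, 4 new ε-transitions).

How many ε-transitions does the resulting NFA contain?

14

Per subexpression:
Each of the 5 symbol leaves contributes 0 ε-transitions.
  x ∪ z ∪ y : 6 ε-transitions
  (x ∪ z ∪ y)* : 10 ε-transitions
  (x ∪ z ∪ y)*z : 10 ε-transitions
  ((x ∪ z ∪ y)*z)* : 14 ε-transitions
  x((x ∪ z ∪ y)*z)* : 14 ε-transitions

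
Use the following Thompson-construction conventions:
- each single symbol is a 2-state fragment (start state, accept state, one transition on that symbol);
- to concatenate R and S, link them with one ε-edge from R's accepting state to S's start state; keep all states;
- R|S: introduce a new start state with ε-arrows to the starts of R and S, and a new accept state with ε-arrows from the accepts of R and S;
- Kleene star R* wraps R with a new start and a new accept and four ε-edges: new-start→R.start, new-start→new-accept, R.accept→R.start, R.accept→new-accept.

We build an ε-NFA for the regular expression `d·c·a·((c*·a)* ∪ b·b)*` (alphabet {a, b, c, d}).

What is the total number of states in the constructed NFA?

Recursing over subexpressions:
Each of the 7 symbol leaves contributes a 2-state fragment.
  c* — 4 states
  c*·a — 6 states
  (c*·a)* — 8 states
  b·b — 4 states
  (c*·a)* ∪ b·b — 14 states
  ((c*·a)* ∪ b·b)* — 16 states
  d·c·a·((c*·a)* ∪ b·b)* — 22 states

22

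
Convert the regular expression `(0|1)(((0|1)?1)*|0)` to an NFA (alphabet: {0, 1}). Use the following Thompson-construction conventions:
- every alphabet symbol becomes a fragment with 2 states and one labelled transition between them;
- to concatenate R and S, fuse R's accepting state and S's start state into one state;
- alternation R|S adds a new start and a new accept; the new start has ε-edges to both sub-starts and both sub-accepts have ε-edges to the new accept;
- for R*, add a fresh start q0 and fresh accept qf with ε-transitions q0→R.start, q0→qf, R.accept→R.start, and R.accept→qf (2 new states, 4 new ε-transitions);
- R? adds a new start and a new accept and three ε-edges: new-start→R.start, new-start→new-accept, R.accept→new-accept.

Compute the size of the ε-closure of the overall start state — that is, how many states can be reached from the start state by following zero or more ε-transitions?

Compute the ε-closure size of each fragment's start state recursively; a symbol fragment's start has no outgoing ε-edge, so its closure is just itself (size 1).
  0|1 — |ε-closure| = 1 + 1 + 1 = 3 (the new accept is not ε-reachable since no branch accepts ε)
  0|1 — new start ε-reaches every alternative's start; none of them accept ε, so the new accept is not reached: |ε-closure| = 1 + 1 + 1 = 3
  (0|1)? — new start has ε-edges to the inner start and to the new accept, so |ε-closure| = 2 + 3 = 5
  (0|1)?1 — the left operand accepts ε, so the closure extends into the next operand (the shared merged state is already counted); |ε-closure| = 5 + (1−1) = 5
  ((0|1)?1)* — the star's fresh start ε-reaches both the body's start and the fresh accept: |ε-closure| = 2 + 5 = 7
  ((0|1)?1)*|0 — |ε-closure| = 1 (new start) + (7 + 1) + 1 (new accept, since some branch ε-reaches its own accept) = 10
  (0|1)(((0|1)?1)*|0) — |ε-closure| equals the left operand's closure size = 3 (its accept is not ε-reachable, so the closure stops there)

3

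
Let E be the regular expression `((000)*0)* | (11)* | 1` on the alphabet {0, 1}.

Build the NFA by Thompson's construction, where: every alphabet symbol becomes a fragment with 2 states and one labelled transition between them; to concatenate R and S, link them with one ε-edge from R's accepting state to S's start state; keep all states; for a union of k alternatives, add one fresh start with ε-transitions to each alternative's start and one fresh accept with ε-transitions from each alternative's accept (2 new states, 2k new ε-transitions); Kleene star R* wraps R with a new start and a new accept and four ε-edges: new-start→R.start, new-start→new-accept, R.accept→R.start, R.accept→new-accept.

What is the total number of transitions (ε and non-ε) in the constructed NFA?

Per subexpression:
Each of the 7 symbol leaves contributes 1 transition (1 symbol, 0 ε).
  000 — 5 transitions (3 symbol, 2 ε)
  (000)* — 9 transitions (3 symbol, 6 ε)
  (000)*0 — 11 transitions (4 symbol, 7 ε)
  ((000)*0)* — 15 transitions (4 symbol, 11 ε)
  11 — 3 transitions (2 symbol, 1 ε)
  (11)* — 7 transitions (2 symbol, 5 ε)
  ((000)*0)* | (11)* | 1 — 29 transitions (7 symbol, 22 ε)

29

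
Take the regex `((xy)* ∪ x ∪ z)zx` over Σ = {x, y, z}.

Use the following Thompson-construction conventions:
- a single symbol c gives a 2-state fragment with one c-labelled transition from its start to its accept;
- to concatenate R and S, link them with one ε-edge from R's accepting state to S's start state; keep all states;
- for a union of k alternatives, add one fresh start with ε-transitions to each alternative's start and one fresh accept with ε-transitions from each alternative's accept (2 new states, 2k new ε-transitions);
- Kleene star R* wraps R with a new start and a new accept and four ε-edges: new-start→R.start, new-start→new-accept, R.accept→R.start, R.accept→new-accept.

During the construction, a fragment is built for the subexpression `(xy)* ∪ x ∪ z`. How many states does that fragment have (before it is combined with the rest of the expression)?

12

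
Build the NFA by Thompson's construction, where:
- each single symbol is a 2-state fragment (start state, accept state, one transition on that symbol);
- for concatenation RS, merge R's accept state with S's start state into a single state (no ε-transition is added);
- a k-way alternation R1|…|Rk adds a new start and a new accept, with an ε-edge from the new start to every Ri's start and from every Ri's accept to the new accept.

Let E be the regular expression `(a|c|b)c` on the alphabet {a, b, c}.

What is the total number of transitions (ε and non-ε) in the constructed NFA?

By structural recursion:
Each of the 4 symbol leaves contributes 1 transition (1 symbol, 0 ε).
  a|c|b — 9 transitions (3 symbol, 6 ε)
  (a|c|b)c — 10 transitions (4 symbol, 6 ε)

10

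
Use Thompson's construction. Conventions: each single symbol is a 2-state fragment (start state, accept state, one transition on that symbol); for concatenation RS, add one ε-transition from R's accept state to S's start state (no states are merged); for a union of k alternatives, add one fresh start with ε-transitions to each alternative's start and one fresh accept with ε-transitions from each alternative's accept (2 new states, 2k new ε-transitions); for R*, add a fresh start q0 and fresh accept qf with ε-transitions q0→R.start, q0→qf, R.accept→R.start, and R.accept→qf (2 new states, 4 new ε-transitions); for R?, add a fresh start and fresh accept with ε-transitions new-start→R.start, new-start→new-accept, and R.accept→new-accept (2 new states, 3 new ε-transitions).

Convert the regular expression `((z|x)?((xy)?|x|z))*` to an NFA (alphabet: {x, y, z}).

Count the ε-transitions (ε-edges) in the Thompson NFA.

22

By structural recursion:
Each of the 6 symbol leaves contributes 0 ε-transitions.
  z|x : 4 ε-transitions
  (z|x)? : 7 ε-transitions
  xy : 1 ε-transition
  (xy)? : 4 ε-transitions
  (xy)?|x|z : 10 ε-transitions
  (z|x)?((xy)?|x|z) : 18 ε-transitions
  ((z|x)?((xy)?|x|z))* : 22 ε-transitions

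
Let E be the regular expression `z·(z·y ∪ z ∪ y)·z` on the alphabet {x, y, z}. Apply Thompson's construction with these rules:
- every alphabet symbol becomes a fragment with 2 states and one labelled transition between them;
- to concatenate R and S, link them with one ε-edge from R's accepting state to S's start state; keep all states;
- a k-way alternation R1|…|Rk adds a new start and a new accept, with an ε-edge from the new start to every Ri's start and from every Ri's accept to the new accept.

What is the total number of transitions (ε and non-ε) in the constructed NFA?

15

Building bottom-up:
Each of the 6 symbol leaves contributes 1 transition (1 symbol, 0 ε).
  z·y : 3 transitions (2 symbol, 1 ε)
  z·y ∪ z ∪ y : 11 transitions (4 symbol, 7 ε)
  z·(z·y ∪ z ∪ y)·z : 15 transitions (6 symbol, 9 ε)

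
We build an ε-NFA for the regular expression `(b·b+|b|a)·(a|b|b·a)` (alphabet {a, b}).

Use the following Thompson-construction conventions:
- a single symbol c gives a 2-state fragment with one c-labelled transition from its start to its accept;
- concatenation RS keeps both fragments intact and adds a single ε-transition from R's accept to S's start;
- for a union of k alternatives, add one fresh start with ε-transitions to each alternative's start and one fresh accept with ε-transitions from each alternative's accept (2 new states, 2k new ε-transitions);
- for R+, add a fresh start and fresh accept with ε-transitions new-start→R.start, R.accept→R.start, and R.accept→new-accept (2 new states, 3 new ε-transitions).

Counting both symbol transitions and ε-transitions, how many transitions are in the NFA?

Bottom-up over the parse tree:
Each of the 8 symbol leaves contributes 1 transition (1 symbol, 0 ε).
  b+ : 4 transitions (1 symbol, 3 ε)
  b·b+ : 6 transitions (2 symbol, 4 ε)
  b·b+|b|a : 14 transitions (4 symbol, 10 ε)
  b·a : 3 transitions (2 symbol, 1 ε)
  a|b|b·a : 11 transitions (4 symbol, 7 ε)
  (b·b+|b|a)·(a|b|b·a) : 26 transitions (8 symbol, 18 ε)

26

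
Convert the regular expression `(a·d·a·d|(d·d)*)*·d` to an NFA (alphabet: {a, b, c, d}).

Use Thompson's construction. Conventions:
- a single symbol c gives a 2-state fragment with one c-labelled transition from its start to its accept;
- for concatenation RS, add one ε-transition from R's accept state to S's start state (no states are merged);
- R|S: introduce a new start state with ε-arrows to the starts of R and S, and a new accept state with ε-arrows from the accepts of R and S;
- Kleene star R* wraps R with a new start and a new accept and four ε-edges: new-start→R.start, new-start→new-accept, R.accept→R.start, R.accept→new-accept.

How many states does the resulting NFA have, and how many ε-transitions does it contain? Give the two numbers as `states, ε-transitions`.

20, 17

By structural recursion:
Each of the 7 symbol leaves contributes 2 states and 0 ε-transitions.
  a·d·a·d — 8 states, 3 ε-transitions
  d·d — 4 states, 1 ε-transition
  (d·d)* — 6 states, 5 ε-transitions
  a·d·a·d|(d·d)* — 16 states, 12 ε-transitions
  (a·d·a·d|(d·d)*)* — 18 states, 16 ε-transitions
  (a·d·a·d|(d·d)*)*·d — 20 states, 17 ε-transitions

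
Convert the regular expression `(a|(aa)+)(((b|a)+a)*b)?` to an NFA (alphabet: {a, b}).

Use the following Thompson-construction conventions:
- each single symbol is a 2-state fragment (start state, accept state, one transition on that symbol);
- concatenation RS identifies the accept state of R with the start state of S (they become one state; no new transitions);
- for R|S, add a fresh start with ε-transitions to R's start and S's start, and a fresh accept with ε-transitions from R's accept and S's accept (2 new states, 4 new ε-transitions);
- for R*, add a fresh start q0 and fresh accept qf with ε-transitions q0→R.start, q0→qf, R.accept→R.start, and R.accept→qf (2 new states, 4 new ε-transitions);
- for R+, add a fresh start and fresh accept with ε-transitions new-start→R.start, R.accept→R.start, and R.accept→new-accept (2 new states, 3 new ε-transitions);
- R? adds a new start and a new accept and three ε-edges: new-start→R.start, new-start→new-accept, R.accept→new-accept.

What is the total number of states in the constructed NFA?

22

By structural recursion:
Each of the 7 symbol leaves contributes a 2-state fragment.
  aa → 3 states
  (aa)+ → 5 states
  a|(aa)+ → 9 states
  b|a → 6 states
  (b|a)+ → 8 states
  (b|a)+a → 9 states
  ((b|a)+a)* → 11 states
  ((b|a)+a)*b → 12 states
  (((b|a)+a)*b)? → 14 states
  (a|(aa)+)(((b|a)+a)*b)? → 22 states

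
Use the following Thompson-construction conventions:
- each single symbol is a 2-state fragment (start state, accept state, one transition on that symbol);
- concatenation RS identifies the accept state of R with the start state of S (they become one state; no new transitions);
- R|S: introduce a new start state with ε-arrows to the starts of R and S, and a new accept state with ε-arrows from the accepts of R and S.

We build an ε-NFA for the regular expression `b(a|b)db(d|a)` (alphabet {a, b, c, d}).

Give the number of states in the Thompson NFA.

14

Bottom-up over the parse tree:
Each of the 7 symbol leaves contributes a 2-state fragment.
  a|b = 6 states
  d|a = 6 states
  b(a|b)db(d|a) = 14 states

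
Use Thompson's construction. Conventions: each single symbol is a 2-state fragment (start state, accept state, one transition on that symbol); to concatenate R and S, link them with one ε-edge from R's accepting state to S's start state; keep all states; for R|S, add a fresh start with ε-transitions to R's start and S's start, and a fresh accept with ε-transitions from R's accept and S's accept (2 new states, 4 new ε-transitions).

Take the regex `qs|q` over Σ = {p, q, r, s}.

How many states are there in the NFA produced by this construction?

8

Per subexpression:
Each of the 3 symbol leaves contributes a 2-state fragment.
  qs = 4 states
  qs|q = 8 states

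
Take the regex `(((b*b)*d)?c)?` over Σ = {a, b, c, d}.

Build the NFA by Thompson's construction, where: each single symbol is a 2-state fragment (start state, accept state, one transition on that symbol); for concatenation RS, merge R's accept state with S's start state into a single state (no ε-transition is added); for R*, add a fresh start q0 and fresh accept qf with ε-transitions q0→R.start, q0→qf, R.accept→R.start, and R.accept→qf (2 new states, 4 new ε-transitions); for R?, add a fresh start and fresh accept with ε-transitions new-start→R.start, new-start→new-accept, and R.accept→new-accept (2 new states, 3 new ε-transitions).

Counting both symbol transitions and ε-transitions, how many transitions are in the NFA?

Per subexpression:
Each of the 4 symbol leaves contributes 1 transition (1 symbol, 0 ε).
  b* → 5 transitions (1 symbol, 4 ε)
  b*b → 6 transitions (2 symbol, 4 ε)
  (b*b)* → 10 transitions (2 symbol, 8 ε)
  (b*b)*d → 11 transitions (3 symbol, 8 ε)
  ((b*b)*d)? → 14 transitions (3 symbol, 11 ε)
  ((b*b)*d)?c → 15 transitions (4 symbol, 11 ε)
  (((b*b)*d)?c)? → 18 transitions (4 symbol, 14 ε)

18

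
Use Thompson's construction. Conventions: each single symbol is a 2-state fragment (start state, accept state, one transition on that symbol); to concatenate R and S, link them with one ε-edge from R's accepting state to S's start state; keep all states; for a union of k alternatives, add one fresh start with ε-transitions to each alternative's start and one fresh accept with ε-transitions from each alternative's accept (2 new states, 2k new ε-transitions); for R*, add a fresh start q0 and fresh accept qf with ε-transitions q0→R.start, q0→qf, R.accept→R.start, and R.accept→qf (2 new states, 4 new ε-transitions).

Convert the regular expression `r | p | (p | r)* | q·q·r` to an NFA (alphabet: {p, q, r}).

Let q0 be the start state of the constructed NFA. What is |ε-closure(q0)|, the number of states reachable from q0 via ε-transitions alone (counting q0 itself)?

Compute the ε-closure size of each fragment's start state recursively; a symbol fragment's start has no outgoing ε-edge, so its closure is just itself (size 1).
  p | r : new start ε-reaches every alternative's start; none of them accept ε, so the new accept is not reached: C = 1 + 1 + 1 = 3
  (p | r)* : new start has ε-edges to the inner start and to the new accept, so C = 2 + 3 = 5
  q·q·r : same as the first factor's closure: C = 1
  r | p | (p | r)* | q·q·r : C = 1 (new start) + (1 + 1 + 5 + 1) + 1 (new accept, since some branch ε-reaches its own accept) = 10

10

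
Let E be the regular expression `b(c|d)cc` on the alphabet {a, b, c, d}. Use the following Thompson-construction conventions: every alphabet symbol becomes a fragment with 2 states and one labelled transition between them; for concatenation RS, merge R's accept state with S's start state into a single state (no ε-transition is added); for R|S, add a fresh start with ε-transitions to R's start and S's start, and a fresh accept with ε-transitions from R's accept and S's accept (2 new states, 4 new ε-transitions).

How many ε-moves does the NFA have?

4

Recursing over subexpressions:
Each of the 5 symbol leaves contributes 0 ε-transitions.
  c|d = 4 ε-transitions
  b(c|d)cc = 4 ε-transitions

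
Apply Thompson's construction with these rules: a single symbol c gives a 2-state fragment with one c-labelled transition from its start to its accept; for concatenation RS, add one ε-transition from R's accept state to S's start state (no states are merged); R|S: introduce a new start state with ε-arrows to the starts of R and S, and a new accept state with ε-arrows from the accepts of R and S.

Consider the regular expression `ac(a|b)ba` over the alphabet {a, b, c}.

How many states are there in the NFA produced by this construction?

14

Building bottom-up:
Each of the 6 symbol leaves contributes a 2-state fragment.
  a|b = 6 states
  ac(a|b)ba = 14 states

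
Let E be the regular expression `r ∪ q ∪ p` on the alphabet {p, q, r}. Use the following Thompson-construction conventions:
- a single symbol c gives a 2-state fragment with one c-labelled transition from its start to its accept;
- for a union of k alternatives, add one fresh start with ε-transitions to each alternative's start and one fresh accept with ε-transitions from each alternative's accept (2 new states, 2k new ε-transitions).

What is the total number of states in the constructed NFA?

8

Recursing over subexpressions:
Each of the 3 symbol leaves contributes a 2-state fragment.
  r ∪ q ∪ p — 8 states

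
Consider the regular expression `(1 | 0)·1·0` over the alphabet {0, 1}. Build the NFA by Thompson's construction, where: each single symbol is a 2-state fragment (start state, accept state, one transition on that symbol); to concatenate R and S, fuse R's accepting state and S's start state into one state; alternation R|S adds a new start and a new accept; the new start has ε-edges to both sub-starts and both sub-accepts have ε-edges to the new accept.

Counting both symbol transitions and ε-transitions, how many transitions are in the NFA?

8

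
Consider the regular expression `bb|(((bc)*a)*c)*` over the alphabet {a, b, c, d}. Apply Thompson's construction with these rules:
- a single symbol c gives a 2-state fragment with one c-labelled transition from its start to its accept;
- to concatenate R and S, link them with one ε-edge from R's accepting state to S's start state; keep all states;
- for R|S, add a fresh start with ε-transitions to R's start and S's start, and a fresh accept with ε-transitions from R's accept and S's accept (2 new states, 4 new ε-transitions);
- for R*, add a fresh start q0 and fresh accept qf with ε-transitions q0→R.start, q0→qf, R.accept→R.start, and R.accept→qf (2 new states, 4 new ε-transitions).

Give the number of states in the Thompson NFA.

Bottom-up over the parse tree:
Each of the 6 symbol leaves contributes a 2-state fragment.
  bb = 4 states
  bc = 4 states
  (bc)* = 6 states
  (bc)*a = 8 states
  ((bc)*a)* = 10 states
  ((bc)*a)*c = 12 states
  (((bc)*a)*c)* = 14 states
  bb|(((bc)*a)*c)* = 20 states

20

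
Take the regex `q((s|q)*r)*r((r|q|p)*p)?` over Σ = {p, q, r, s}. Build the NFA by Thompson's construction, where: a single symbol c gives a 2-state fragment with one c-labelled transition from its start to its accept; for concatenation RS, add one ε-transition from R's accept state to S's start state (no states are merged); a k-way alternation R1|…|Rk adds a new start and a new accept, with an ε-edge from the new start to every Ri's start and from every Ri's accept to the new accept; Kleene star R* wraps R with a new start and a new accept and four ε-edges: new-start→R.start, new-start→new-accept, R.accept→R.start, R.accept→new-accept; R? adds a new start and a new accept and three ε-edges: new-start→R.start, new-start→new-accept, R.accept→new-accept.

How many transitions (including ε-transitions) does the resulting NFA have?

Recursing over subexpressions:
Each of the 9 symbol leaves contributes 1 transition (1 symbol, 0 ε).
  s|q → 6 transitions (2 symbol, 4 ε)
  (s|q)* → 10 transitions (2 symbol, 8 ε)
  (s|q)*r → 12 transitions (3 symbol, 9 ε)
  ((s|q)*r)* → 16 transitions (3 symbol, 13 ε)
  r|q|p → 9 transitions (3 symbol, 6 ε)
  (r|q|p)* → 13 transitions (3 symbol, 10 ε)
  (r|q|p)*p → 15 transitions (4 symbol, 11 ε)
  ((r|q|p)*p)? → 18 transitions (4 symbol, 14 ε)
  q((s|q)*r)*r((r|q|p)*p)? → 39 transitions (9 symbol, 30 ε)

39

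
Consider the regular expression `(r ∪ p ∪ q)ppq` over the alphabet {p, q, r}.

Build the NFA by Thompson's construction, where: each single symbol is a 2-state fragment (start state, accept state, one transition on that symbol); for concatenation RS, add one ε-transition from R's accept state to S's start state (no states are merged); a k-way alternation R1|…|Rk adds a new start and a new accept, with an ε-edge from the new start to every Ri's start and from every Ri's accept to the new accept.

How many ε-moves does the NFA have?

Per subexpression:
Each of the 6 symbol leaves contributes 0 ε-transitions.
  r ∪ p ∪ q — 6 ε-transitions
  (r ∪ p ∪ q)ppq — 9 ε-transitions

9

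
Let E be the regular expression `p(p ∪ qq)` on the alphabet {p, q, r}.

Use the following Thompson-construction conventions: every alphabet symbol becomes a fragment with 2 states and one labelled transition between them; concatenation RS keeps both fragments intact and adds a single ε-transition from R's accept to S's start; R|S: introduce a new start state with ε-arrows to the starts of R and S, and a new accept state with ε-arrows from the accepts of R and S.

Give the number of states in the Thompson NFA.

Recursing over subexpressions:
Each of the 4 symbol leaves contributes a 2-state fragment.
  qq = 4 states
  p ∪ qq = 8 states
  p(p ∪ qq) = 10 states

10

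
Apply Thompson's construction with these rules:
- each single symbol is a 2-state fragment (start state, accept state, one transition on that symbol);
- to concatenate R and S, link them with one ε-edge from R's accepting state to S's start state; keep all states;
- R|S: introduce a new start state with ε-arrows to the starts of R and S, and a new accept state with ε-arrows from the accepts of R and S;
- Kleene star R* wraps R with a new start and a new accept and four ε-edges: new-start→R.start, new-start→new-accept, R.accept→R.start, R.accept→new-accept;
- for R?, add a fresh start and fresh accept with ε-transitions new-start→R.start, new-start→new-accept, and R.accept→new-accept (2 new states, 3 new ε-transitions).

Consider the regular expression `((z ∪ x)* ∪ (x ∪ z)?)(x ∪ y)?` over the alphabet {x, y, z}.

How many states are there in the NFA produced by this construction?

26

Building bottom-up:
Each of the 6 symbol leaves contributes a 2-state fragment.
  z ∪ x → 6 states
  (z ∪ x)* → 8 states
  x ∪ z → 6 states
  (x ∪ z)? → 8 states
  (z ∪ x)* ∪ (x ∪ z)? → 18 states
  x ∪ y → 6 states
  (x ∪ y)? → 8 states
  ((z ∪ x)* ∪ (x ∪ z)?)(x ∪ y)? → 26 states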